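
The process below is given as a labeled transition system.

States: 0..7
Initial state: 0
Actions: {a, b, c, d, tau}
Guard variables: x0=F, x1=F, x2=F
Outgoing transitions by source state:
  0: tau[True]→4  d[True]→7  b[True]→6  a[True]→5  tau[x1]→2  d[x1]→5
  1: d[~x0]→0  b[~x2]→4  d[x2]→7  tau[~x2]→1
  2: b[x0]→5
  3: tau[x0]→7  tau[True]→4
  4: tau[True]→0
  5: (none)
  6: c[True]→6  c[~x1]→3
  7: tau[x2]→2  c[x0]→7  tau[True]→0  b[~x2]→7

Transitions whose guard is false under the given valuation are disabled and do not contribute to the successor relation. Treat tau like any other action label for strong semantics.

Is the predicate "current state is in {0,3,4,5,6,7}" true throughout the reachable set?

Safe = {0,3,4,5,6,7}
Reachable = {0,3,4,5,6,7}
  0: safe
  3: safe
  4: safe
  5: safe
  6: safe
  7: safe

Answer: INVARIANT HOLDS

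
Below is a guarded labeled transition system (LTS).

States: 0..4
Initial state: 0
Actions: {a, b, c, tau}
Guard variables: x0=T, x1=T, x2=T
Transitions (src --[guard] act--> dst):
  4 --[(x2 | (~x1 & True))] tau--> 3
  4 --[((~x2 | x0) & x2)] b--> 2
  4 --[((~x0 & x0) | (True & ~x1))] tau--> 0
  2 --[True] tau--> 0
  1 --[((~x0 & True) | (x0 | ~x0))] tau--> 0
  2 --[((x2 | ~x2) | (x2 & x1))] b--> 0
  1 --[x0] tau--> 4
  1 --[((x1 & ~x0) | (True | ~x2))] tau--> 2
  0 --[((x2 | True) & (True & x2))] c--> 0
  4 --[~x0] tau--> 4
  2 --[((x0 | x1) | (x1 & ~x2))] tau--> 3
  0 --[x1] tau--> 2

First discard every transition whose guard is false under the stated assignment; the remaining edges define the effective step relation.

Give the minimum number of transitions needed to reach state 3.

Answer: 2

Trace:
Layered search for 3:
  L0 = {0}
  L1 = {2}
  L2 = {3}
first hit 3 at d=2 via tau·tau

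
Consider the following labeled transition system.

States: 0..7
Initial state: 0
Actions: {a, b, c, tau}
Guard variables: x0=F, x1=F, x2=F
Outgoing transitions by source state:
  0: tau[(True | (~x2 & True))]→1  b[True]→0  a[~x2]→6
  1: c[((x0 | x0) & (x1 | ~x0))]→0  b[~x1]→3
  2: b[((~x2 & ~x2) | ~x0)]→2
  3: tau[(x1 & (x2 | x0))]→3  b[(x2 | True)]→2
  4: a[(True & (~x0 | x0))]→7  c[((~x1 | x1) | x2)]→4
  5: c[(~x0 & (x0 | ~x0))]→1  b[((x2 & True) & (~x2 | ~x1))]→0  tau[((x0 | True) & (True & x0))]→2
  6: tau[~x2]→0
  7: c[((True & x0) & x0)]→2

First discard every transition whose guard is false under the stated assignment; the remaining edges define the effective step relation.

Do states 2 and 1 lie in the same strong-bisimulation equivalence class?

Compute ~ classes (split until stable):
  P[0] = {{0,1,2,3,4,5,6,7}}
  P[1] = {{0},{1,2,3},{4},{5},{6},{7}}
6 equivalence class(es) (converged in 2)
[2]={1,2,3}  [1]={1,2,3}

Answer: BISIMILAR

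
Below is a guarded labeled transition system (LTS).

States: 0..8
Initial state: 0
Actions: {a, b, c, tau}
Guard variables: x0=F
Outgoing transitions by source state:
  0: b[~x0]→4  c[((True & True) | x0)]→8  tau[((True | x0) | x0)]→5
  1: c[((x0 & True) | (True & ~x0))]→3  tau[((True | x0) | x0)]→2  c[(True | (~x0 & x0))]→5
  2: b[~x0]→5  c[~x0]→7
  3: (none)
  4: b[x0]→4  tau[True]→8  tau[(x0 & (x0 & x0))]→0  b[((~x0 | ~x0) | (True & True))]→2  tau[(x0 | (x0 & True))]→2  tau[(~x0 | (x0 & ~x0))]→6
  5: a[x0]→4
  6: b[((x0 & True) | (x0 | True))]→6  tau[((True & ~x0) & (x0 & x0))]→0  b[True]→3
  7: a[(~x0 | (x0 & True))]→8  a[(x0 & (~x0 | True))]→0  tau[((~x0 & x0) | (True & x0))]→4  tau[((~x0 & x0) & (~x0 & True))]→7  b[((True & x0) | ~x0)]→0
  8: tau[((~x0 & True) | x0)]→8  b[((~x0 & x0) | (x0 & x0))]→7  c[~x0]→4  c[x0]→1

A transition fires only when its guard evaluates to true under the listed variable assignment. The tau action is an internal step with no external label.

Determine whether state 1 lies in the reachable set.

Guard filter leaves 17 enabled edge(s).
Layer 0: {0}
Layer 1: {4,5,8}  now seen {0,4,5,8}
Layer 2: {2,6}  now seen {0,2,4,5,6,8}
Layer 3: {3,7}  now seen {0,2,3,4,5,6,7,8}
R = {0,2,3,4,5,6,7,8}

Answer: UNREACHABLE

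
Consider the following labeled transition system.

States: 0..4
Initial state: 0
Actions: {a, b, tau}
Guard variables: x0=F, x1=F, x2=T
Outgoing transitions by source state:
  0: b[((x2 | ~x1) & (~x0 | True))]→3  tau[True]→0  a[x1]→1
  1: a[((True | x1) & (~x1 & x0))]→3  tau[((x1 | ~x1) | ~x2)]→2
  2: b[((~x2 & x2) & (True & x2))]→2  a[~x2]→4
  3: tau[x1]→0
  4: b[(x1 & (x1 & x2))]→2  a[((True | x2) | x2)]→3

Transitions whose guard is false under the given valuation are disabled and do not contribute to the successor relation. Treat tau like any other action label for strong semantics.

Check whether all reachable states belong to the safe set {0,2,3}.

Safe = {0,2,3}
R = {0,3}
  0: ✓
  3: ✓

Answer: INVARIANT HOLDS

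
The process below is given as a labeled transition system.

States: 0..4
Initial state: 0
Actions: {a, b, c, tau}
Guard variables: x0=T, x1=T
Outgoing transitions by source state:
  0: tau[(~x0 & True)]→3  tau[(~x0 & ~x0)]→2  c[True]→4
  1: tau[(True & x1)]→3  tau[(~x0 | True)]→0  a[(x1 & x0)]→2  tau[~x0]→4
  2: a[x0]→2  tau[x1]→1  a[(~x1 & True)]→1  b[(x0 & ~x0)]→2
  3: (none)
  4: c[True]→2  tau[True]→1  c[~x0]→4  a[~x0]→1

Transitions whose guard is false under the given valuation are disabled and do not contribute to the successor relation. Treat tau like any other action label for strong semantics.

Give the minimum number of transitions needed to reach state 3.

Answer: 3

Working:
Breadth-first toward 3:
  depth 0: {0}
  depth 1: {4}
  depth 2: {1,2}
  depth 3: {3}
depth(3)=3, e.g. c·tau·tau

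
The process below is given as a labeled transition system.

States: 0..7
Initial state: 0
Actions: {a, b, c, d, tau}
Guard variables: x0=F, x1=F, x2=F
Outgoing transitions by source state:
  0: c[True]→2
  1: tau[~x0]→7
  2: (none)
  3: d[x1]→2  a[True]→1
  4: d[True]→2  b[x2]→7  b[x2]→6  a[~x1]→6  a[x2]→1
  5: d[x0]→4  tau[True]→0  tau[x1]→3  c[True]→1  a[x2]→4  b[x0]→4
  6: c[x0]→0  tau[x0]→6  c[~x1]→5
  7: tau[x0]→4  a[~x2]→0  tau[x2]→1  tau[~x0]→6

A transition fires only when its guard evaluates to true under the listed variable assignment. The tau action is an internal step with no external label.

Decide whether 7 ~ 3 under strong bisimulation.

Answer: NOT BISIMILAR

Working:
Compute ~ classes (split until stable):
  round 0: {{0,1,2,3,4,5,6,7}}
  round 1: {{0,6},{1},{2},{3},{4},{5},{7}}
  round 2: {{0},{1},{2},{3},{4},{5},{6},{7}}
8 equivalence class(es) (converged in 3)
7∈{7}, 3∈{3}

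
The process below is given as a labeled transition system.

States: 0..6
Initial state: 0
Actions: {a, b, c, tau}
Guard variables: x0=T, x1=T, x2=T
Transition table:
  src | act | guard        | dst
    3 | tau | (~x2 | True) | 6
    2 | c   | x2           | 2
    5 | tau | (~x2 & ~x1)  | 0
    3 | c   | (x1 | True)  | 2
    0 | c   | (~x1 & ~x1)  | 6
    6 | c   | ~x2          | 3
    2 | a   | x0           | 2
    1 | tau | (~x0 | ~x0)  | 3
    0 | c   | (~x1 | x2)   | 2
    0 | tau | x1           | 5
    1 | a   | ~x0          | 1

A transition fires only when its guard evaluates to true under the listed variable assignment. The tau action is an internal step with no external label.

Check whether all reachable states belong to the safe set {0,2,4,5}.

Safe = {0,2,4,5}
R = {0,2,5}
  0: ok
  2: ok
  5: ok

Answer: INVARIANT HOLDS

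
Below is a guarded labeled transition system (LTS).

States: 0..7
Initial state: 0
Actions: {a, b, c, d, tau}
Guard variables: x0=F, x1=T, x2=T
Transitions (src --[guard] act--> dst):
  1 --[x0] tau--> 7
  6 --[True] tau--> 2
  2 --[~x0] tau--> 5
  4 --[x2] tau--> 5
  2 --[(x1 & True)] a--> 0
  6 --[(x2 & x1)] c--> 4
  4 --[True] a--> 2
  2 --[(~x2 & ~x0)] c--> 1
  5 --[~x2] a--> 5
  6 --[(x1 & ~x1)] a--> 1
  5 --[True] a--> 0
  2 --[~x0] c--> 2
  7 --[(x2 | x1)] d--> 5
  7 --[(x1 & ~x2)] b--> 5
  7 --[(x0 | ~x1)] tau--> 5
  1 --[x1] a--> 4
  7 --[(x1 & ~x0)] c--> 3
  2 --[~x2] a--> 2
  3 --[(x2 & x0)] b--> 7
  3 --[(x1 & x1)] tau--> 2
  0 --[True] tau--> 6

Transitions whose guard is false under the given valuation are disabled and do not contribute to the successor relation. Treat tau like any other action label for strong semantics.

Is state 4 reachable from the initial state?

Guard filter leaves 13 enabled edge(s).
L0 = {0}
L1 = {6}  cumulative {0,6}
L2 = {2,4}  cumulative {0,2,4,6}
L3 = {5}  cumulative {0,2,4,5,6}
R = {0,2,4,5,6}
witness 4: tau·c

Answer: REACHABLE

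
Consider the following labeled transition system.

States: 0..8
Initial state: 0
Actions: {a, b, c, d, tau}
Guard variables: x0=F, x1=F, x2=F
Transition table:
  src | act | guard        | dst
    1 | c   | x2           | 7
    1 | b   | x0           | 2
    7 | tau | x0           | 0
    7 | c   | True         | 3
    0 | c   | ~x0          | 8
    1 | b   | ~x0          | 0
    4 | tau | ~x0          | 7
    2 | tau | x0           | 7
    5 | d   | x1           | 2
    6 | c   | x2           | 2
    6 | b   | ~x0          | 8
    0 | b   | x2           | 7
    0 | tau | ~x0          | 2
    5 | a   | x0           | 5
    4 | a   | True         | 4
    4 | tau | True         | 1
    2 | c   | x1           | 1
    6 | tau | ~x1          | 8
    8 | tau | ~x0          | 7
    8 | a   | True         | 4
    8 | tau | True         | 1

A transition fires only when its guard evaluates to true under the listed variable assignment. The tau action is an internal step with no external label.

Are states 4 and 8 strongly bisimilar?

Compute ~ classes (split until stable):
  round 0: {{0,1,2,3,4,5,6,7,8}}
  round 1: {{0},{1},{2,3,5},{4,8},{6},{7}}
6 equivalence class(es) (converged in 2)
4∈{4,8}, 8∈{4,8}

Answer: BISIMILAR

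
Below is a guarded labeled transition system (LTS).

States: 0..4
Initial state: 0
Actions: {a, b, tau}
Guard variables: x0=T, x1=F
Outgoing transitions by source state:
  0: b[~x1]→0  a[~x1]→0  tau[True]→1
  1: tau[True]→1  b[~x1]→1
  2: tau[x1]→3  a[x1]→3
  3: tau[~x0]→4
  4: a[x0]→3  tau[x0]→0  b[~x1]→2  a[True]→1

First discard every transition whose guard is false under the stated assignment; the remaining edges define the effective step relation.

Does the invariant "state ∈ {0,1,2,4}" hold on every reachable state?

Answer: INVARIANT HOLDS

Working:
Safe = {0,1,2,4}
Reachable = {0,1}
  0: safe
  1: safe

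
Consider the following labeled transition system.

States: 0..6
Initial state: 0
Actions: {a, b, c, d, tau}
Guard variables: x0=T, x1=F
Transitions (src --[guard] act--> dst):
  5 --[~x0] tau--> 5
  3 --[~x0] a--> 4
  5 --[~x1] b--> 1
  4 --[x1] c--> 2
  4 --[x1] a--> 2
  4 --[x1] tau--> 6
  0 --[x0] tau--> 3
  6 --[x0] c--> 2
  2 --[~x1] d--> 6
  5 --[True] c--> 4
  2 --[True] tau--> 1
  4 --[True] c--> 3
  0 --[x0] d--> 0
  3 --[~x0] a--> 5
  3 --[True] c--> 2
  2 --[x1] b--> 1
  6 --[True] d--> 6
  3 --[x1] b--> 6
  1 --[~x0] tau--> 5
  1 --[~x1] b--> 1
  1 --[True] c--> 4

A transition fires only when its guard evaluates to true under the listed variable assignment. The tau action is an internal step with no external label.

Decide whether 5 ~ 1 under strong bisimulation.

Bisimulation quotient by refinement:
  π0 = {{0,1,2,3,4,5,6}}
  π1 = {{0,2},{1,5},{3,4},{6}}
  π2 = {{0},{1,5},{2},{3},{4},{6}}
Fixed point at round 3; 6 class(es).
5∈{1,5}, 1∈{1,5}

Answer: BISIMILAR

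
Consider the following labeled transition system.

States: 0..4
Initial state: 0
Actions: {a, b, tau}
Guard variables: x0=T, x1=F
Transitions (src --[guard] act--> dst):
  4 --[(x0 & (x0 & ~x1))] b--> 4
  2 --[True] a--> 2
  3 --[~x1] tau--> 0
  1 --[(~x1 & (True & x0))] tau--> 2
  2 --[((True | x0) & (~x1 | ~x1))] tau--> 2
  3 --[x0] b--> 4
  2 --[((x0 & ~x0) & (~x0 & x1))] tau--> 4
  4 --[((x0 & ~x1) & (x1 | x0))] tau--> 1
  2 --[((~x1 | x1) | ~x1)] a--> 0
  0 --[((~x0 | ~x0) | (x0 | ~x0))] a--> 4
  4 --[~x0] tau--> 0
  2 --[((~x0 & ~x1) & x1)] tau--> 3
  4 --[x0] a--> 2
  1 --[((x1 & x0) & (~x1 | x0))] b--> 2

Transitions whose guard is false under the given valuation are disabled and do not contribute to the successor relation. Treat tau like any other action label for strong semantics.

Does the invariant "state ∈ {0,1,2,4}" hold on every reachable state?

Safe = {0,1,2,4}
R = {0,1,2,4}
  0: ✓
  1: ✓
  2: ✓
  4: ✓

Answer: INVARIANT HOLDS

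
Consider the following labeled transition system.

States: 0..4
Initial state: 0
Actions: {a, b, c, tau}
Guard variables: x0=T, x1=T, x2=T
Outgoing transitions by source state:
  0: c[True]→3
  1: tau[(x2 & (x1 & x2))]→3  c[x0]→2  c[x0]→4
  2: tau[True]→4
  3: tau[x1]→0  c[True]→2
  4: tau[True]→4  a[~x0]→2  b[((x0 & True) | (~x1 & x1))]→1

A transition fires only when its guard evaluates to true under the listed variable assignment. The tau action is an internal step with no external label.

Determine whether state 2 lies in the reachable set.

After dropping false guards: 9 live edges.
Layer 0: {0}
Layer 1: {3}  total {0,3}
Layer 2: {2}  total {0,2,3}
Layer 3: {4}  total {0,2,3,4}
Layer 4: {1}  total {0,1,2,3,4}
Reachable = {0,1,2,3,4}
witness 2: c·c

Answer: REACHABLE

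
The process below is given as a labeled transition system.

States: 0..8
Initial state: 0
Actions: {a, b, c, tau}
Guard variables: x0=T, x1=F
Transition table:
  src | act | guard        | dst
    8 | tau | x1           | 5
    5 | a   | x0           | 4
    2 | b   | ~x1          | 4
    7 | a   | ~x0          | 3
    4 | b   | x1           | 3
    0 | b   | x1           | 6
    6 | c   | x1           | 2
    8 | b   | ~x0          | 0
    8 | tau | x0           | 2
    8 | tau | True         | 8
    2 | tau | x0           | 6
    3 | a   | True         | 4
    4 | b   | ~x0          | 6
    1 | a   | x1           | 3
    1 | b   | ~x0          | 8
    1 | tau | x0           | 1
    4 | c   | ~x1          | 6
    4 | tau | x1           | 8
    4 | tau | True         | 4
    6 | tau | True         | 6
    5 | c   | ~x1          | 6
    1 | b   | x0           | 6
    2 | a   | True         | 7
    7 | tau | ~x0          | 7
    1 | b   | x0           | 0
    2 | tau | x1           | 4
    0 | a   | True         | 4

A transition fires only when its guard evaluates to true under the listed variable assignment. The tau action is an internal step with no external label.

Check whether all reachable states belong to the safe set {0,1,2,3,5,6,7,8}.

Safe = {0,1,2,3,5,6,7,8}
R = {0,4,6}
  0: ✓
  4: ✗ unsafe
  6: ✓
reach 4 via a — violates

Answer: INVARIANT VIOLATED at state 4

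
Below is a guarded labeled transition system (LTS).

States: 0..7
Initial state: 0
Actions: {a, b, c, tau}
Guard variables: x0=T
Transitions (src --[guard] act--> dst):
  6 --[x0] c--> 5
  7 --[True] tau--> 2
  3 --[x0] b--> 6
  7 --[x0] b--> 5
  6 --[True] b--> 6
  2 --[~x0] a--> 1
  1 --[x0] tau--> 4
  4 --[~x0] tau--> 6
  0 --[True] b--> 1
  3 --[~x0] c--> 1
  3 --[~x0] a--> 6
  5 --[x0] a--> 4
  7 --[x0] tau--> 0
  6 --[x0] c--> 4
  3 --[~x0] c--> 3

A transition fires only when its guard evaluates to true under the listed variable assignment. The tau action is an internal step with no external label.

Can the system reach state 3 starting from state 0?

Answer: UNREACHABLE

Trace:
Guard filter leaves 10 enabled edge(s).
L0 = {0}
L1 = {1}  total {0,1}
L2 = {4}  total {0,1,4}
Reachable = {0,1,4}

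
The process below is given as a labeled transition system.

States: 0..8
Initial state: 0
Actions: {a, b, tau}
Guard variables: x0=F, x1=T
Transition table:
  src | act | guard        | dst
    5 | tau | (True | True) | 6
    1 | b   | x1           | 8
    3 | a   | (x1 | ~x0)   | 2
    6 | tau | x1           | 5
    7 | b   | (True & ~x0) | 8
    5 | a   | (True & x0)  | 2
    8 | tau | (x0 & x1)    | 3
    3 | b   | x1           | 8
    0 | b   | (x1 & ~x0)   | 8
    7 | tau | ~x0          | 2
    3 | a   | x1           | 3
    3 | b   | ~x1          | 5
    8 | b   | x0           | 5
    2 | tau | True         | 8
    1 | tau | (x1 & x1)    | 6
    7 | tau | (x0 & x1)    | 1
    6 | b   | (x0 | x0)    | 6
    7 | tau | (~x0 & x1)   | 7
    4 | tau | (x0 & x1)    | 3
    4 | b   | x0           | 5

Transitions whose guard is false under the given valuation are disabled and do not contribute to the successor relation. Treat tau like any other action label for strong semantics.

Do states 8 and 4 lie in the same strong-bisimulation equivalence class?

Compute ~ classes (split until stable):
  P[0] = {{0,1,2,3,4,5,6,7,8}}
  P[1] = {{0},{1,7},{2,5,6},{3},{4,8}}
  P[2] = {{0},{1},{2},{3},{4,8},{5,6},{7}}
stable after 3 split(s): 7 block(s)
class of 8: {4,8}; class of 4: {4,8}

Answer: BISIMILAR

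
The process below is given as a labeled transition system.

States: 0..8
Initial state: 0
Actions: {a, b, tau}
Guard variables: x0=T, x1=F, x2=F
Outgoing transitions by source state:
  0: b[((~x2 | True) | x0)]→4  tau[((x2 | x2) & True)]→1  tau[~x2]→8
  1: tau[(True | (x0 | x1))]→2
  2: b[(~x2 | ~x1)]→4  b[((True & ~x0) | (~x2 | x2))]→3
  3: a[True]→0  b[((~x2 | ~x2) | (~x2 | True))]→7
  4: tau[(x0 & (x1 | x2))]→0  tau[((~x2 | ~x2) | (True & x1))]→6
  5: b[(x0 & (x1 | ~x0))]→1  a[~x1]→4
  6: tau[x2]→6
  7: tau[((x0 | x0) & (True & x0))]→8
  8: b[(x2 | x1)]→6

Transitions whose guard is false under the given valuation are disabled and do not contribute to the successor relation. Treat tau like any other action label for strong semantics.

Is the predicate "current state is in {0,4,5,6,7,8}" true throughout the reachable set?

Answer: INVARIANT HOLDS

Working:
Allowed set {0,4,5,6,7,8}
Reach set: {0,4,6,8}
  0: safe
  4: safe
  6: safe
  8: safe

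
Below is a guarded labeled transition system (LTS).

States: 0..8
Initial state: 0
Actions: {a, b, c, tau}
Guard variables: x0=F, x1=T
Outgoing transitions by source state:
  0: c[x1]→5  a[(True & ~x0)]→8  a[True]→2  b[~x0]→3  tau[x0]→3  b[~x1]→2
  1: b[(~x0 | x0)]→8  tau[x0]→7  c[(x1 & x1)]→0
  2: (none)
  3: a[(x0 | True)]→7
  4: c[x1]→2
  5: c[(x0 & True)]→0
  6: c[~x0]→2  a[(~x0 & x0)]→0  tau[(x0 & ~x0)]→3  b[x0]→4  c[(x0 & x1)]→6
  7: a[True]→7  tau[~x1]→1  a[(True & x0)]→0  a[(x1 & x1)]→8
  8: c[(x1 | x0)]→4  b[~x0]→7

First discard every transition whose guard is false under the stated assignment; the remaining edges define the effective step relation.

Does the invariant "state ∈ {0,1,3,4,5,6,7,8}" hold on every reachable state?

Answer: INVARIANT VIOLATED at state 2

Working:
Inv-set: {0,1,3,4,5,6,7,8}
R = {0,2,3,4,5,7,8}
  0: ✓
  2: ✗ unsafe
  3: ✓
  4: ✓
  5: ✓
  7: ✓
  8: ✓
counterexample path to 2: a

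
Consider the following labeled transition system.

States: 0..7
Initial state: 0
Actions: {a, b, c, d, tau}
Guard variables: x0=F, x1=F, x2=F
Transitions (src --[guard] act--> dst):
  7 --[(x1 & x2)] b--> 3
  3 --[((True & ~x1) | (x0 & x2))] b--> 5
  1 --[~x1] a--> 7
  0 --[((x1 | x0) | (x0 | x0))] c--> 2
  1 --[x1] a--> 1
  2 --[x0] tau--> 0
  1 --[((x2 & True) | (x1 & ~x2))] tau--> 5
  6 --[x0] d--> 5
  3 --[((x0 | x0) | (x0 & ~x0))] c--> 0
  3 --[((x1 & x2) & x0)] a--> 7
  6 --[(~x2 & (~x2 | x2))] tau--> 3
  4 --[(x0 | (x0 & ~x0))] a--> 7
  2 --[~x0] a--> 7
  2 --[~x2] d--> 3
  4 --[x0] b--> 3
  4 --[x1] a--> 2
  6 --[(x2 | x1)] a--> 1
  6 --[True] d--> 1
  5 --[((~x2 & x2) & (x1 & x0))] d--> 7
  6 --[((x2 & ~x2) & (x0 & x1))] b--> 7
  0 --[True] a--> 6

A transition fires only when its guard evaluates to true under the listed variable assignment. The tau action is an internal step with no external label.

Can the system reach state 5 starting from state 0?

Answer: REACHABLE

Analysis:
7 transition(s) survive guard evaluation.
depth 0: {0}
depth 1: {6}  cumulative {0,6}
depth 2: {1,3}  cumulative {0,1,3,6}
depth 3: {5,7}  cumulative {0,1,3,5,6,7}
R = {0,1,3,5,6,7}
trace reaching 5: a·tau·b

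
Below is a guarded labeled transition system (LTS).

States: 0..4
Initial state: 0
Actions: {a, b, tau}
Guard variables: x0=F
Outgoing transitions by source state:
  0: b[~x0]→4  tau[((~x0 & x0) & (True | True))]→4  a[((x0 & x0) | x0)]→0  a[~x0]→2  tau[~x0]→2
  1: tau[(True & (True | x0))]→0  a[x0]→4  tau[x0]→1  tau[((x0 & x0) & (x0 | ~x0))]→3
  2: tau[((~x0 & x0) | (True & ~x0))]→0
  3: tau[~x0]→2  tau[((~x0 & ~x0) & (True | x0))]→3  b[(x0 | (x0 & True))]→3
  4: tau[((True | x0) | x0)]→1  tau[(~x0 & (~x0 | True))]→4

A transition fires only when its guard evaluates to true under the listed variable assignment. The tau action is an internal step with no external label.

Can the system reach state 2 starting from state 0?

Answer: REACHABLE

Working:
After dropping false guards: 9 live edges.
Layer 0: {0}
Layer 1: {2,4}  cumulative {0,2,4}
Layer 2: {1}  cumulative {0,1,2,4}
Reachable = {0,1,2,4}
witness 2: a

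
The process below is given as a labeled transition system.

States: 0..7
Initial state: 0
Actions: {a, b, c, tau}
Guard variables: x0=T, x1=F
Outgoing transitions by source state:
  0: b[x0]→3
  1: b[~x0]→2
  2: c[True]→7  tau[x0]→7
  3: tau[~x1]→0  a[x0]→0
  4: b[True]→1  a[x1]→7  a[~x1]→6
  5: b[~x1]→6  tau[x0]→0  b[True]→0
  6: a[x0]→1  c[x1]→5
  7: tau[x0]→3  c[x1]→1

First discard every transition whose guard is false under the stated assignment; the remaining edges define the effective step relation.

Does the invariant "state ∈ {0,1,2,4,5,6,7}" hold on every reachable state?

Answer: INVARIANT VIOLATED at state 3

Working:
Allowed set {0,1,2,4,5,6,7}
R = {0,3}
  0: safe
  3: ✗ unsafe
counterexample path to 3: b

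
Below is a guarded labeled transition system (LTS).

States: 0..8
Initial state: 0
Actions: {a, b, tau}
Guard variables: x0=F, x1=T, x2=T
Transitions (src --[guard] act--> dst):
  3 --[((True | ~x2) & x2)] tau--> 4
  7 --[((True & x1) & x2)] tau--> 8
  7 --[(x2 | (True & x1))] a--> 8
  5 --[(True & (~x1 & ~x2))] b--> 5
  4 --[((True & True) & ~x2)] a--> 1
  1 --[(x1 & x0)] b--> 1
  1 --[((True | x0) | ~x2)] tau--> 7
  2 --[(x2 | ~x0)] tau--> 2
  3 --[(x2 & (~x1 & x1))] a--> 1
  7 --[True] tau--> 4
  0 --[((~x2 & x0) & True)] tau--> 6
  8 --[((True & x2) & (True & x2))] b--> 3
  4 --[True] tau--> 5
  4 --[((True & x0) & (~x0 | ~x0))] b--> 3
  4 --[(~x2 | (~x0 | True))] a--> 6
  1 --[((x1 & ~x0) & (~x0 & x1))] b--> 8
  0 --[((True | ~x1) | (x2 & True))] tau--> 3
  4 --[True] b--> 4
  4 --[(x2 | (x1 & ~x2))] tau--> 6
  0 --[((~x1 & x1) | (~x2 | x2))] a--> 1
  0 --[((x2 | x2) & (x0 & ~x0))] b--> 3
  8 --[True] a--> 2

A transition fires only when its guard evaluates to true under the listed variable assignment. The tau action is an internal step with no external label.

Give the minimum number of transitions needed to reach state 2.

Breadth-first toward 2:
  L0 = {0}
  L1 = {1,3}
  L2 = {4,7,8}
  L3 = {2,5,6}
depth(2)=3, e.g. a·b·a

Answer: 3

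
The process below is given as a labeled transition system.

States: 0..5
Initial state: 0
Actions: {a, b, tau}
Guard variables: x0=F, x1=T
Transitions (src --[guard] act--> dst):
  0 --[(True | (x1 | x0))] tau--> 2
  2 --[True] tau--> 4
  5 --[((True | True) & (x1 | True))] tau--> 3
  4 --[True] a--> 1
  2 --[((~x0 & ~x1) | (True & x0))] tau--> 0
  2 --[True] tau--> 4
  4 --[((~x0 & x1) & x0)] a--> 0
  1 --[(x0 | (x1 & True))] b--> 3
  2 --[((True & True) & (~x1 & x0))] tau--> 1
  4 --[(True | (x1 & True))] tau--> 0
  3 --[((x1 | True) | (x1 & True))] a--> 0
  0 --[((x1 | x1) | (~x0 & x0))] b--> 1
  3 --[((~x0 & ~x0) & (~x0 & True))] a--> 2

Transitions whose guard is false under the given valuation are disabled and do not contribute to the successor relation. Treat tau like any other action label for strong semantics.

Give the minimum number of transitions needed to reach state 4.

BFS to 4:
  L0 = {0}
  L1 = {1,2}
  L2 = {3,4}
first hit 4 at d=2 via tau·tau

Answer: 2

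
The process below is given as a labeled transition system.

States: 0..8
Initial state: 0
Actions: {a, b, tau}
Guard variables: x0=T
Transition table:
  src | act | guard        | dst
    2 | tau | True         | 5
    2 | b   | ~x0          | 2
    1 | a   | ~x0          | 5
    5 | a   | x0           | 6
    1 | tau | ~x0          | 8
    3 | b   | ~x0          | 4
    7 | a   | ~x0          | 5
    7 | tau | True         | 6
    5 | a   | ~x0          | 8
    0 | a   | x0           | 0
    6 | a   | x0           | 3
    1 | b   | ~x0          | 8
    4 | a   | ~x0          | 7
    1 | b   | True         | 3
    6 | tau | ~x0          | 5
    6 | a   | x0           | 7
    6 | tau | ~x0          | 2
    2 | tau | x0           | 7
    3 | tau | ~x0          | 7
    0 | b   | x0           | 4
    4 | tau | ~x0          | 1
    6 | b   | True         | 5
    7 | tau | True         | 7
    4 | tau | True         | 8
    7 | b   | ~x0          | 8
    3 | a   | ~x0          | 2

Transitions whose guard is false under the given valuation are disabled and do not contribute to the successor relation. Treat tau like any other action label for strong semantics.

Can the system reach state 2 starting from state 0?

Answer: UNREACHABLE

Trace:
12 transition(s) survive guard evaluation.
depth 0: {0}
depth 1: {4}  now seen {0,4}
depth 2: {8}  now seen {0,4,8}
Reach set: {0,4,8}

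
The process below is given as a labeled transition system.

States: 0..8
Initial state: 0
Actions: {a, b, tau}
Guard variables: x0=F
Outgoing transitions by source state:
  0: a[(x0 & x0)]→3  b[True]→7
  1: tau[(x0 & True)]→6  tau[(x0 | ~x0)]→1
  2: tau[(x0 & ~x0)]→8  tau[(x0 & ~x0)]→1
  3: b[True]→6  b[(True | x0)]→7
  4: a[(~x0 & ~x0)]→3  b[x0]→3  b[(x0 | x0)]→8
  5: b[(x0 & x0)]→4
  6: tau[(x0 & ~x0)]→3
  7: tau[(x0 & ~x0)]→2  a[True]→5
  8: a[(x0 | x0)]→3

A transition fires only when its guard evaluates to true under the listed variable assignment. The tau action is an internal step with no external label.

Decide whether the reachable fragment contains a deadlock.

Answer: DEADLOCK at state 5

Trace:
Reach set: {0,5,7}
  0: b→7  [deg 1]
  5: ∅  [deadlock]
  7: a→5  [deg 1]
witness 5: b·a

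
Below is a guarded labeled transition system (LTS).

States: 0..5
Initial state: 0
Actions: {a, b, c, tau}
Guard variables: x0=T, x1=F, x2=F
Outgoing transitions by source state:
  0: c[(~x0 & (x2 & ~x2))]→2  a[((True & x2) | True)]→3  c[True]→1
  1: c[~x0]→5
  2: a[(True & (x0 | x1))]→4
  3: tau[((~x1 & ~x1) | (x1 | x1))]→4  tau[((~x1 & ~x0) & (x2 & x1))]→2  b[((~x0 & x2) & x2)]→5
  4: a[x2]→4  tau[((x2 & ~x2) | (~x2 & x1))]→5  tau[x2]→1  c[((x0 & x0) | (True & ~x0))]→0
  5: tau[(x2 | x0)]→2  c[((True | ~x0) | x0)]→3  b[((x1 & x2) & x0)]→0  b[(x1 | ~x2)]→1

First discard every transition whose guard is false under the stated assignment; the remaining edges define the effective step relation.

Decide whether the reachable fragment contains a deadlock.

Answer: DEADLOCK at state 1

Working:
R = {0,1,3,4}
  0: a→3  c→1  [deg 2]
  1: ∅  [STUCK]
  3: tau→4  [deg 1]
  4: c→0  [deg 1]
Path to 1: c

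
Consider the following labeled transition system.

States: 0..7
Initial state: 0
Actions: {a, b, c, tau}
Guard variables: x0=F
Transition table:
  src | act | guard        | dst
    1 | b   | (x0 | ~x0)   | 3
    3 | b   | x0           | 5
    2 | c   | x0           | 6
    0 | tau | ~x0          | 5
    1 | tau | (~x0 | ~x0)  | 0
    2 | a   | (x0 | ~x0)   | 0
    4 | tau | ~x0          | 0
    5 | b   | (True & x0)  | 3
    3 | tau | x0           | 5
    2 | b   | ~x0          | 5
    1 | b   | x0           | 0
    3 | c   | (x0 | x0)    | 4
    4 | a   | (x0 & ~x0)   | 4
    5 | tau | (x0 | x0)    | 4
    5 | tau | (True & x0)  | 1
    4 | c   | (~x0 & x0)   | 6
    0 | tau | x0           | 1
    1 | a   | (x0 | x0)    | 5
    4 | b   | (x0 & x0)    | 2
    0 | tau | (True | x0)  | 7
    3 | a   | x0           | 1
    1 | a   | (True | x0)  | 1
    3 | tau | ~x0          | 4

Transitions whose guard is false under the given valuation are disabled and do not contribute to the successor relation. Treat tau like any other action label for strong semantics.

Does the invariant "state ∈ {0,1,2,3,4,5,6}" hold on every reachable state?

Inv-set: {0,1,2,3,4,5,6}
Reachable = {0,5,7}
  0: ok
  5: ok
  7: ✗ unsafe
counterexample path to 7: tau

Answer: INVARIANT VIOLATED at state 7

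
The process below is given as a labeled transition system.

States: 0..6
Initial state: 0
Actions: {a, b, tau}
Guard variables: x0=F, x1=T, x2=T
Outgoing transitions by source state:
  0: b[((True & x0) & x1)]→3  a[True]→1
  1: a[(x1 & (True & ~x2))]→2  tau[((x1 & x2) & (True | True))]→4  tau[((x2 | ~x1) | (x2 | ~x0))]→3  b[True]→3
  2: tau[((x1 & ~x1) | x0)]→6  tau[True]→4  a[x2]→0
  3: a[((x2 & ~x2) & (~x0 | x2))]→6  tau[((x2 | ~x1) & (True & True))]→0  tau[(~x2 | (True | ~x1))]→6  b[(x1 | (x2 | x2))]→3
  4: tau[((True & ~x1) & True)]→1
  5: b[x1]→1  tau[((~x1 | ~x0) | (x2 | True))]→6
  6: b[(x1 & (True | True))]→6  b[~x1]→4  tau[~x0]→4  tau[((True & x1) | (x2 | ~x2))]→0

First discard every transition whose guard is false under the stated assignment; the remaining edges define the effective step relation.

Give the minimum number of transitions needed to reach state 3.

BFS to 3:
  Layer 0: {0}
  Layer 1: {1}
  Layer 2: {3,4}
3 enters at depth 2; path a·b

Answer: 2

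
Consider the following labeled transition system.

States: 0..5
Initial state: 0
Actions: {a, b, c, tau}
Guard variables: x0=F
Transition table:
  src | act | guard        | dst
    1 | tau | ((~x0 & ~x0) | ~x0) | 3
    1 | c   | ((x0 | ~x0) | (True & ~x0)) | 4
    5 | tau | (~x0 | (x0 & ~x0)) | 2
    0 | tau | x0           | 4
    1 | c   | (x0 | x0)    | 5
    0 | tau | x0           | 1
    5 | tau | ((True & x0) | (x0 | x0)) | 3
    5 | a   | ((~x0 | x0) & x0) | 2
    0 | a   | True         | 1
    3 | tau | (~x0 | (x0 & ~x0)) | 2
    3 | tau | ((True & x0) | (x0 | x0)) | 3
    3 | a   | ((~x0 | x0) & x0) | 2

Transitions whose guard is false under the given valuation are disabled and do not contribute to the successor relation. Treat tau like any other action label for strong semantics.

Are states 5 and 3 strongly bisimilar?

Bisimulation quotient by refinement:
  P[0] = {{0,1,2,3,4,5}}
  P[1] = {{0},{1},{2,4},{3,5}}
Fixed point at round 2; 4 class(es).
class of 5: {3,5}; class of 3: {3,5}

Answer: BISIMILAR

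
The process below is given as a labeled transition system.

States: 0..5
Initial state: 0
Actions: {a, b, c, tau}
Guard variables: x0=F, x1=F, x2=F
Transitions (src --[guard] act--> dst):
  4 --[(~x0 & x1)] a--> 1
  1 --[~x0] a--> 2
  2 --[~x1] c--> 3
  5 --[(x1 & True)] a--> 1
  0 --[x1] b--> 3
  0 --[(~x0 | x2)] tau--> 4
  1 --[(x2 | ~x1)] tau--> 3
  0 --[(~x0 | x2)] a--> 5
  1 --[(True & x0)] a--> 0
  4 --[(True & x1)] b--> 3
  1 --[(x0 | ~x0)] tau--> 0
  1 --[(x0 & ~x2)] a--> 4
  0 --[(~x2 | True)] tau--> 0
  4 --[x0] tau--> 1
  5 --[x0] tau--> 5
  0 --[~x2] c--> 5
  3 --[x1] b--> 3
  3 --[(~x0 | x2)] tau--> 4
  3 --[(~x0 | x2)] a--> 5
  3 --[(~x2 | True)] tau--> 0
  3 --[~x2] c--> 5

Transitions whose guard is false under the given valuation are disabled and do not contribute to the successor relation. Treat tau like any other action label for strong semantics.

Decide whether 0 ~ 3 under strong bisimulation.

Bisimulation quotient by refinement:
  P[0] = {{0,1,2,3,4,5}}
  P[1] = {{0,3},{1},{2},{4,5}}
Fixed point at round 2; 4 class(es).
0∈{0,3}, 3∈{0,3}

Answer: BISIMILAR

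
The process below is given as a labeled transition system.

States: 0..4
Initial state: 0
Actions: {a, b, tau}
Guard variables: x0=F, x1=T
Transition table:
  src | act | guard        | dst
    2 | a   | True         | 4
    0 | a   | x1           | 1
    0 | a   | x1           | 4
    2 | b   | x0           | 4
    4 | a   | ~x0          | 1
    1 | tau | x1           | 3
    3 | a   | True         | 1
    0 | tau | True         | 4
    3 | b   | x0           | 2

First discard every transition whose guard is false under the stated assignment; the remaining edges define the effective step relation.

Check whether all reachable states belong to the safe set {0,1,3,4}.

Safe = {0,1,3,4}
Reachable = {0,1,3,4}
  0: safe
  1: safe
  3: safe
  4: safe

Answer: INVARIANT HOLDS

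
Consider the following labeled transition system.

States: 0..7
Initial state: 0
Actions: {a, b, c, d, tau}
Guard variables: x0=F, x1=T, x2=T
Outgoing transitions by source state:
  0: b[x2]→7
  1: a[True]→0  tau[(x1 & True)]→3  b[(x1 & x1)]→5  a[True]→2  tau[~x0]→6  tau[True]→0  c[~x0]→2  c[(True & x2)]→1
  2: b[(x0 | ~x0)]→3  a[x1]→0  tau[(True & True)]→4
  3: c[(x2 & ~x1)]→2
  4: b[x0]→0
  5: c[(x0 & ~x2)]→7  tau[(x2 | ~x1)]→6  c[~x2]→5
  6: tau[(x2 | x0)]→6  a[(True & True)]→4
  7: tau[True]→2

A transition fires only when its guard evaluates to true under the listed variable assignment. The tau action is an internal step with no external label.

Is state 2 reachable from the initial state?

After dropping false guards: 16 live edges.
depth 0: {0}
depth 1: {7}  total {0,7}
depth 2: {2}  total {0,2,7}
depth 3: {3,4}  total {0,2,3,4,7}
Reach set: {0,2,3,4,7}
trace reaching 2: b·tau

Answer: REACHABLE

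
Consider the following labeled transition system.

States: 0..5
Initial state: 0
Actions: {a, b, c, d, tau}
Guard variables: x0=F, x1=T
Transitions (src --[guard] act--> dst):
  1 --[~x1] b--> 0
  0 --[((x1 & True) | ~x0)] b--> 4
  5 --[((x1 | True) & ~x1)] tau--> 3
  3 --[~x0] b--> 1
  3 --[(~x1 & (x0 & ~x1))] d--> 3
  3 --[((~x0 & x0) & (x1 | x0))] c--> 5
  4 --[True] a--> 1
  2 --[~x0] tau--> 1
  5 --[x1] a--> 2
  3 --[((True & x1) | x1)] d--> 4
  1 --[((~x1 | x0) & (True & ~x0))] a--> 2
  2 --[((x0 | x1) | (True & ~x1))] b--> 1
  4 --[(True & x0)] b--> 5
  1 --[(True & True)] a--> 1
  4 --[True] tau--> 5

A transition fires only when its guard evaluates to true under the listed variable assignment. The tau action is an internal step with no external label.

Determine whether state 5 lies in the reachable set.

After dropping false guards: 9 live edges.
L0 = {0}
L1 = {4}  now seen {0,4}
L2 = {1,5}  now seen {0,1,4,5}
L3 = {2}  now seen {0,1,2,4,5}
Reachable = {0,1,2,4,5}
Path to 5: b·tau

Answer: REACHABLE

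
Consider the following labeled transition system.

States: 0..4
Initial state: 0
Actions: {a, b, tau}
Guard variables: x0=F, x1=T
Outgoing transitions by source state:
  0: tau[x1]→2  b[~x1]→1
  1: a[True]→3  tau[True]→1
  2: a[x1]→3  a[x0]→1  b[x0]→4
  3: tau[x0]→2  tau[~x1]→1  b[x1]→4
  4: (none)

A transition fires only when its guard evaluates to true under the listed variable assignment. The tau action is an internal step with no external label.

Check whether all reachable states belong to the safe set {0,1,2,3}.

Inv-set: {0,1,2,3}
R = {0,2,3,4}
  0: ok
  2: ok
  3: ok
  4: VIOLATES
witness against invariant: tau·a·b → 4

Answer: INVARIANT VIOLATED at state 4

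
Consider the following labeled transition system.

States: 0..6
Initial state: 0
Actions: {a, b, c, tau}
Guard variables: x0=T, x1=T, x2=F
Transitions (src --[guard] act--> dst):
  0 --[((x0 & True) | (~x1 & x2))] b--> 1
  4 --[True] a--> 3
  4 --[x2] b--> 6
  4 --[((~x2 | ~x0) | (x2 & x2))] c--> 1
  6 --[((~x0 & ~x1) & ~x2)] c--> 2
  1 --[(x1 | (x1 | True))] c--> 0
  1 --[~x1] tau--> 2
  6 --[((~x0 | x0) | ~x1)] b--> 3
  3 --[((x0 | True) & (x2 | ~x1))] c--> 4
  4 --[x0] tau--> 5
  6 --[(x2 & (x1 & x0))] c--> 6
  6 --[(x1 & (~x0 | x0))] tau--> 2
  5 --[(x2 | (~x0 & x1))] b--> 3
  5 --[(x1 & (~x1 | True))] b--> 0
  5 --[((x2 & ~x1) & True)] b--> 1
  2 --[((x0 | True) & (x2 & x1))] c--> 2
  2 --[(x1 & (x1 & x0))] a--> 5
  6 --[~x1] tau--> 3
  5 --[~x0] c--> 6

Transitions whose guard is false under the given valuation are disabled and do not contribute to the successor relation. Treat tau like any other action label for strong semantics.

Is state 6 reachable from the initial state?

Answer: UNREACHABLE

Working:
Guard filter leaves 9 enabled edge(s).
depth 0: {0}
depth 1: {1}  now seen {0,1}
Reachable = {0,1}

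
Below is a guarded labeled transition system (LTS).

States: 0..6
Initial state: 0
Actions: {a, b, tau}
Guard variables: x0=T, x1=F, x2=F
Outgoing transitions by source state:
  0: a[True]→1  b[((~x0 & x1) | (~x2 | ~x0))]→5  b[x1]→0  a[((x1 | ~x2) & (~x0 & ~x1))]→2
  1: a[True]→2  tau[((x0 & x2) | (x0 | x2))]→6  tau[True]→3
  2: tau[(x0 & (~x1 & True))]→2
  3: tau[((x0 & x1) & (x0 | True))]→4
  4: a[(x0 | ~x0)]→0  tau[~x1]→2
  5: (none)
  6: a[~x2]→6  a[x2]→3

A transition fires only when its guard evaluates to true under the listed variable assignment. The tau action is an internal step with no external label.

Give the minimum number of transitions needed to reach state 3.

Layered search for 3:
  depth 0: {0}
  depth 1: {1,5}
  depth 2: {2,3,6}
depth(3)=2, e.g. a·tau

Answer: 2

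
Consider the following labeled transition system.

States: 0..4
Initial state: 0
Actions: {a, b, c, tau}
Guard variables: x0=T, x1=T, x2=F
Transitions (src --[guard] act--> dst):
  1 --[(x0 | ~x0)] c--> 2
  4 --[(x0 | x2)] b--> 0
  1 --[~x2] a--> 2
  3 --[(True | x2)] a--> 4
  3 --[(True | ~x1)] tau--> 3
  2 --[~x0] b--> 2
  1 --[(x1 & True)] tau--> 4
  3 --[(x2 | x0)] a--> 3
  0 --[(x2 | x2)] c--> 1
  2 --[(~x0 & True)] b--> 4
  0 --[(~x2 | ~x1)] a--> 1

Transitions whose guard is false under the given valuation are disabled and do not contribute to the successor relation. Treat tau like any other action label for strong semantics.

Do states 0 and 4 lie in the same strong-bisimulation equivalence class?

Answer: NOT BISIMILAR

Analysis:
Bisimulation quotient by refinement:
  π0 = {{0,1,2,3,4}}
  π1 = {{0},{1},{2},{3},{4}}
Fixed point at round 2; 5 class(es).
[0]={0}  [4]={4}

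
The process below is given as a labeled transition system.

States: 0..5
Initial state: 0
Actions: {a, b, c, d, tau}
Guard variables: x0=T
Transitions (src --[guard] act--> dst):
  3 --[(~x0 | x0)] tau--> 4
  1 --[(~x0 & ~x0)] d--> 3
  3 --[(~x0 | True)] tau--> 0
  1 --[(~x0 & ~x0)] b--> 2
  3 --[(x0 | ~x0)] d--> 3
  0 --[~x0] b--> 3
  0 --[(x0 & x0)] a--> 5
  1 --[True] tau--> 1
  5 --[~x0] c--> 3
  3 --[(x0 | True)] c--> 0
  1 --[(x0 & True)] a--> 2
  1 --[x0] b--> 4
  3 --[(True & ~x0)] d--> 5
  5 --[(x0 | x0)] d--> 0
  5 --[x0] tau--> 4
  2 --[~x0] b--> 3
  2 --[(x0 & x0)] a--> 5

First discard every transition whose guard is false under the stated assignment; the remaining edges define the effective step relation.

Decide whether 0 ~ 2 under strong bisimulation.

Compute ~ classes (split until stable):
  P[0] = {{0,1,2,3,4,5}}
  P[1] = {{0,2},{1},{3},{4},{5}}
5 equivalence class(es) (converged in 2)
[0]={0,2}  [2]={0,2}

Answer: BISIMILAR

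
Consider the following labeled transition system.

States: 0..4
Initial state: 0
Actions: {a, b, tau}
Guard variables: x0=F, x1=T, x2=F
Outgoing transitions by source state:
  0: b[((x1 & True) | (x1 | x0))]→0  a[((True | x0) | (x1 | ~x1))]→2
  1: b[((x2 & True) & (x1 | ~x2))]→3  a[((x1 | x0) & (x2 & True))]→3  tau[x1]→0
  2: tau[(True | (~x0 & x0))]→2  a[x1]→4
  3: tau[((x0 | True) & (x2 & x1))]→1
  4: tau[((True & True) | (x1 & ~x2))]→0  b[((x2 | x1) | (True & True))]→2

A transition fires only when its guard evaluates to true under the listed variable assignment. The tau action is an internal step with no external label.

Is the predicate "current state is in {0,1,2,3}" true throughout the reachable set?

Inv-set: {0,1,2,3}
Reach set: {0,2,4}
  0: ok
  2: ok
  4: ✗ unsafe
counterexample path to 4: a·a

Answer: INVARIANT VIOLATED at state 4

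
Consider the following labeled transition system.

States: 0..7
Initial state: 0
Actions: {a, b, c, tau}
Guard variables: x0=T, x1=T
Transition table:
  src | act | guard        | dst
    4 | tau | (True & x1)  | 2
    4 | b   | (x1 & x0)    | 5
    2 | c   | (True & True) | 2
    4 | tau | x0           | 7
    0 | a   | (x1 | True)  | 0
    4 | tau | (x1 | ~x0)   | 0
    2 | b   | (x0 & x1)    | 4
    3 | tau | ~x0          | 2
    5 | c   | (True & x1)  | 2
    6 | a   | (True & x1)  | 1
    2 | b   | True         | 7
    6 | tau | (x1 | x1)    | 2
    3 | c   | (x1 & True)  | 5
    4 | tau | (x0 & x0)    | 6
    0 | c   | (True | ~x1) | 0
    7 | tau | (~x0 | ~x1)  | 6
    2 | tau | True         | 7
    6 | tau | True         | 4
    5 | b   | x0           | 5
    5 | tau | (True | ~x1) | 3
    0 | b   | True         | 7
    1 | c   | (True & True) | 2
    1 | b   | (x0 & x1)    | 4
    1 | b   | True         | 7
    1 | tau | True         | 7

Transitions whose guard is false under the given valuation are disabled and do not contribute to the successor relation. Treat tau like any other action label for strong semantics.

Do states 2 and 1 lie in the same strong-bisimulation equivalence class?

Bisimulation quotient by refinement:
  round 0: {{0,1,2,3,4,5,6,7}}
  round 1: {{0},{1,2,5},{3},{4},{6},{7}}
  round 2: {{0},{1,2},{3},{4},{5},{6},{7}}
7 equivalence class(es) (converged in 3)
2∈{1,2}, 1∈{1,2}

Answer: BISIMILAR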